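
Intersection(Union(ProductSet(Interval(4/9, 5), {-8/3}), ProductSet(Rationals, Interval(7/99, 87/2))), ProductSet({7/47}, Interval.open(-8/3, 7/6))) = ProductSet({7/47}, Interval.Ropen(7/99, 7/6))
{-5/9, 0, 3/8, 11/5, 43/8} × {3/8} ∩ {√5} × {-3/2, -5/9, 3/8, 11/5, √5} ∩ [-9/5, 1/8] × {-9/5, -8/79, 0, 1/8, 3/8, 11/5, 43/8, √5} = ∅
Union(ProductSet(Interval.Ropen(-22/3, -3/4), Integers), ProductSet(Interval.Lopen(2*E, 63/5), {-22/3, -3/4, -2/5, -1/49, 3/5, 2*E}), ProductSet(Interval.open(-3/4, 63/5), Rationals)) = Union(ProductSet(Interval.Ropen(-22/3, -3/4), Integers), ProductSet(Interval.open(-3/4, 63/5), Rationals), ProductSet(Interval.Lopen(2*E, 63/5), {-22/3, -3/4, -2/5, -1/49, 3/5, 2*E}))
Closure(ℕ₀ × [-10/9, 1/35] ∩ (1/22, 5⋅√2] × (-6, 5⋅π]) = {1, 2, …, 7} × [-10/9, 1/35]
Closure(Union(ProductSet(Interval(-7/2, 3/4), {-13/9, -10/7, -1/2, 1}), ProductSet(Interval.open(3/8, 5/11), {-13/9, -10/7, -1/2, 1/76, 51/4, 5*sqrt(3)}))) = Union(ProductSet(Interval(-7/2, 3/4), {-13/9, -10/7, -1/2, 1}), ProductSet(Interval(3/8, 5/11), {-13/9, -10/7, -1/2, 1/76, 51/4, 5*sqrt(3)}))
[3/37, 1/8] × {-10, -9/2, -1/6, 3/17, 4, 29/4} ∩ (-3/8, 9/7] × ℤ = [3/37, 1/8] × {-10, 4}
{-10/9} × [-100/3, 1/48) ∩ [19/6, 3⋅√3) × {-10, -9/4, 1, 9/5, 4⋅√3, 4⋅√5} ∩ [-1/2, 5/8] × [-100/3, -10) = ∅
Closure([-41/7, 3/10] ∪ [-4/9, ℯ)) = [-41/7, ℯ]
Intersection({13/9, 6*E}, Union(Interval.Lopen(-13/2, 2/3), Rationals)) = {13/9}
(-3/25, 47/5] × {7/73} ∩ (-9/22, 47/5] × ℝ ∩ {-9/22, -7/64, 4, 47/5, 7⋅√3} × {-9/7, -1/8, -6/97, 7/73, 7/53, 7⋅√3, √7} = {-7/64, 4, 47/5} × {7/73}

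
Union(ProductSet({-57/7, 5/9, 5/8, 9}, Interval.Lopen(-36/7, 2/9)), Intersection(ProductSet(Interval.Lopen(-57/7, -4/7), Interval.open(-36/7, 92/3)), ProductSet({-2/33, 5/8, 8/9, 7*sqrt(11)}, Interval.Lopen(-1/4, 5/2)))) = ProductSet({-57/7, 5/9, 5/8, 9}, Interval.Lopen(-36/7, 2/9))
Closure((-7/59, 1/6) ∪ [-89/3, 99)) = [-89/3, 99]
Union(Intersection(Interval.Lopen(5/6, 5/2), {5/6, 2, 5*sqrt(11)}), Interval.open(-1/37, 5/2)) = Interval.open(-1/37, 5/2)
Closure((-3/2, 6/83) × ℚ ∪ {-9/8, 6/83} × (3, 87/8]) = [-3/2, 6/83] × ℝ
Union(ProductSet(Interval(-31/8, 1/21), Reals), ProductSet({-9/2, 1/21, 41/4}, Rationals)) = Union(ProductSet({-9/2, 1/21, 41/4}, Rationals), ProductSet(Interval(-31/8, 1/21), Reals))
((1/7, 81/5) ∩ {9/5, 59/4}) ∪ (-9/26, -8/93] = (-9/26, -8/93] ∪ {9/5, 59/4}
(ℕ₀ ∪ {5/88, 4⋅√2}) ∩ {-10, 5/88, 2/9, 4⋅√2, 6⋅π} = {5/88, 4⋅√2}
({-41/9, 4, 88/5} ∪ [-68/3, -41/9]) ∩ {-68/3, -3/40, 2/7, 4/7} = {-68/3}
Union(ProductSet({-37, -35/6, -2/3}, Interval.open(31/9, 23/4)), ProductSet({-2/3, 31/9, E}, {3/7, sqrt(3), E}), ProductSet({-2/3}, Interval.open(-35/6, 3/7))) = Union(ProductSet({-2/3}, Interval.open(-35/6, 3/7)), ProductSet({-37, -35/6, -2/3}, Interval.open(31/9, 23/4)), ProductSet({-2/3, 31/9, E}, {3/7, sqrt(3), E}))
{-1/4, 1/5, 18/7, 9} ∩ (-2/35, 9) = {1/5, 18/7}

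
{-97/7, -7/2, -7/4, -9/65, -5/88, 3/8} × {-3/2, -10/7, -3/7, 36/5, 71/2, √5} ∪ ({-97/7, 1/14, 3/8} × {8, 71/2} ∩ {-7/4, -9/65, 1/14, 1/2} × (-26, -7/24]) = {-97/7, -7/2, -7/4, -9/65, -5/88, 3/8} × {-3/2, -10/7, -3/7, 36/5, 71/2, √5}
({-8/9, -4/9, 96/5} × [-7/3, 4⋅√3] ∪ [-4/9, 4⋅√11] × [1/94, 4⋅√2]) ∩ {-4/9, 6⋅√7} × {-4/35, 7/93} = {-4/9} × {-4/35, 7/93}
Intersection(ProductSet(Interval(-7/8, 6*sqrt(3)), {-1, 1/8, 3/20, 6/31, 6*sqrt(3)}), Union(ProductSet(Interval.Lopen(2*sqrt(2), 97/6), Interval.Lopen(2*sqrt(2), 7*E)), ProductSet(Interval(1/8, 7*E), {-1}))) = Union(ProductSet(Interval(1/8, 6*sqrt(3)), {-1}), ProductSet(Interval.Lopen(2*sqrt(2), 6*sqrt(3)), {6*sqrt(3)}))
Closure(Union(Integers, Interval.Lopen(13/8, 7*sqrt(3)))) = Union(Integers, Interval(13/8, 7*sqrt(3)))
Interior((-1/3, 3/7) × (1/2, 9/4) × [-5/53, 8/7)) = (-1/3, 3/7) × (1/2, 9/4) × (-5/53, 8/7)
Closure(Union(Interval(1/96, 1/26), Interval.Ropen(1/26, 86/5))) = Interval(1/96, 86/5)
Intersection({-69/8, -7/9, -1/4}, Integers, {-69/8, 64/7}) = EmptySet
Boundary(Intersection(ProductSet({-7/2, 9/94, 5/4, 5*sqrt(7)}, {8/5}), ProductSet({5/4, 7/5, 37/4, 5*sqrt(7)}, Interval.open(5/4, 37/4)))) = ProductSet({5/4, 5*sqrt(7)}, {8/5})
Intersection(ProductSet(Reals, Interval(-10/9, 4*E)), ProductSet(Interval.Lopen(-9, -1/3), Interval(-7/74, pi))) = ProductSet(Interval.Lopen(-9, -1/3), Interval(-7/74, pi))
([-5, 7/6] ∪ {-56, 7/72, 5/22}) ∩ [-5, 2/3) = [-5, 2/3)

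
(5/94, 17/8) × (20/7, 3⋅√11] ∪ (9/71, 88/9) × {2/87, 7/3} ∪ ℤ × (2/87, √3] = (ℤ × (2/87, √3]) ∪ ((9/71, 88/9) × {2/87, 7/3}) ∪ ((5/94, 17/8) × (20/7, 3⋅√11])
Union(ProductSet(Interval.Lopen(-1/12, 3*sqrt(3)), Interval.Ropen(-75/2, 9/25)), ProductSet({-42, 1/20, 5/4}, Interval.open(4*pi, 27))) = Union(ProductSet({-42, 1/20, 5/4}, Interval.open(4*pi, 27)), ProductSet(Interval.Lopen(-1/12, 3*sqrt(3)), Interval.Ropen(-75/2, 9/25)))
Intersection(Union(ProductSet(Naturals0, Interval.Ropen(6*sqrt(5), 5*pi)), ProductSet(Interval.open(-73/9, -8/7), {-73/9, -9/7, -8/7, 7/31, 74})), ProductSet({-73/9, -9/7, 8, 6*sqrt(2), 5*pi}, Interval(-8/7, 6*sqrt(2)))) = ProductSet({-9/7}, {-8/7, 7/31})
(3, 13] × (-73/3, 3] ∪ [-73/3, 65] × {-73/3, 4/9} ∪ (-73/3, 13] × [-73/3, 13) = ([-73/3, 65] × {-73/3, 4/9}) ∪ ((-73/3, 13] × [-73/3, 13))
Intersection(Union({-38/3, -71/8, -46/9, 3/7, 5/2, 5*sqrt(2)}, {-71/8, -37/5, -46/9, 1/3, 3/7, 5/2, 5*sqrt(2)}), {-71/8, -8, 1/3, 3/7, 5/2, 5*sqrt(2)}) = {-71/8, 1/3, 3/7, 5/2, 5*sqrt(2)}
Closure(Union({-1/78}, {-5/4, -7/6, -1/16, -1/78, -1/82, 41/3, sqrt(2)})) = {-5/4, -7/6, -1/16, -1/78, -1/82, 41/3, sqrt(2)}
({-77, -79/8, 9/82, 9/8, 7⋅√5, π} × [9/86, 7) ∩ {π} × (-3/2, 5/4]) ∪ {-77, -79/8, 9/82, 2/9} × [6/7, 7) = ({π} × [9/86, 5/4]) ∪ ({-77, -79/8, 9/82, 2/9} × [6/7, 7))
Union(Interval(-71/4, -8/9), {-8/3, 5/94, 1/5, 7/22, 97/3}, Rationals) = Union(Interval(-71/4, -8/9), Rationals)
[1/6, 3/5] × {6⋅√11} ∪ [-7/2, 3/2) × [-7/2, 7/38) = ([-7/2, 3/2) × [-7/2, 7/38)) ∪ ([1/6, 3/5] × {6⋅√11})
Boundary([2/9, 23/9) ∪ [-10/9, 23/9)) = {-10/9, 23/9}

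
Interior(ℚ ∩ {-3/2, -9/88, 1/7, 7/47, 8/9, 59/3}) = ∅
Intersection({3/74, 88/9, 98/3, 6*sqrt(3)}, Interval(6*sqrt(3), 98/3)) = {98/3, 6*sqrt(3)}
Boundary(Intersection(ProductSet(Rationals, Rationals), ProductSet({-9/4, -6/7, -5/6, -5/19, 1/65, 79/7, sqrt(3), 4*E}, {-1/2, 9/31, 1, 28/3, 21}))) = ProductSet({-9/4, -6/7, -5/6, -5/19, 1/65, 79/7}, {-1/2, 9/31, 1, 28/3, 21})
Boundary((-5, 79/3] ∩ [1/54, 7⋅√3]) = {1/54, 7⋅√3}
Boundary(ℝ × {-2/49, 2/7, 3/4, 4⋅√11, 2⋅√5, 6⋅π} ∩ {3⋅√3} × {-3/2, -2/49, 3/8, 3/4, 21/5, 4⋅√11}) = {3⋅√3} × {-2/49, 3/4, 4⋅√11}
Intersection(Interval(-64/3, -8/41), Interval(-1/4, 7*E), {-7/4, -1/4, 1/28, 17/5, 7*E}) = {-1/4}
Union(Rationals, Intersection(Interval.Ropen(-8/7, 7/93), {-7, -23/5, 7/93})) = Rationals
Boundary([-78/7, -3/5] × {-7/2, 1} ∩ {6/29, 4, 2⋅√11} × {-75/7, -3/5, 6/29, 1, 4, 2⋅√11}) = ∅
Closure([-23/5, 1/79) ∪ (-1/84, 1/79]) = [-23/5, 1/79]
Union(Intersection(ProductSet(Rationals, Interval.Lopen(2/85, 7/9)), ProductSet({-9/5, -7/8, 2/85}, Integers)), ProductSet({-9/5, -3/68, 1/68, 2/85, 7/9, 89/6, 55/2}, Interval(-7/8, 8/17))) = ProductSet({-9/5, -3/68, 1/68, 2/85, 7/9, 89/6, 55/2}, Interval(-7/8, 8/17))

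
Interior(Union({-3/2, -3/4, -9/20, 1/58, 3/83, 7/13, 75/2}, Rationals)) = EmptySet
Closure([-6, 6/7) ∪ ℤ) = ℤ ∪ [-6, 6/7]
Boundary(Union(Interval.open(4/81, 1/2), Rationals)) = Union(Interval(-oo, 4/81), Interval(1/2, oo))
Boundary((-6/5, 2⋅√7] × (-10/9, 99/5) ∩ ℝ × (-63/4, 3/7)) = ({-6/5, 2⋅√7} × [-10/9, 3/7]) ∪ ([-6/5, 2⋅√7] × {-10/9, 3/7})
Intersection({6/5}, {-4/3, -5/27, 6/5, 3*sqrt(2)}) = {6/5}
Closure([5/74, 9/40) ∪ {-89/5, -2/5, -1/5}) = {-89/5, -2/5, -1/5} ∪ [5/74, 9/40]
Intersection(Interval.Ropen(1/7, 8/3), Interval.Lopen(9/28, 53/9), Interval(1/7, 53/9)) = Interval.open(9/28, 8/3)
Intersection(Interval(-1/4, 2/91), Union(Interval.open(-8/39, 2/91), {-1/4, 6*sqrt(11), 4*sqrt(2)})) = Union({-1/4}, Interval.open(-8/39, 2/91))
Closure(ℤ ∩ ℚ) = ℤ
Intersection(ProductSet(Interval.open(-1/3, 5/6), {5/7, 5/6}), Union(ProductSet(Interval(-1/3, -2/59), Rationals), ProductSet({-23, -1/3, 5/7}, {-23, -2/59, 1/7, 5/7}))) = Union(ProductSet({5/7}, {5/7}), ProductSet(Interval.Lopen(-1/3, -2/59), {5/7, 5/6}))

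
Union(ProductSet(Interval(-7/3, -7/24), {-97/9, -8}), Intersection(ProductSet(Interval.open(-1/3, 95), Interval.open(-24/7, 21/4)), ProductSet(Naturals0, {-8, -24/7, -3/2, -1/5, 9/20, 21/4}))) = Union(ProductSet(Interval(-7/3, -7/24), {-97/9, -8}), ProductSet(Range(0, 95, 1), {-3/2, -1/5, 9/20}))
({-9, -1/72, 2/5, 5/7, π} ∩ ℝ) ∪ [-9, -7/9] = [-9, -7/9] ∪ {-1/72, 2/5, 5/7, π}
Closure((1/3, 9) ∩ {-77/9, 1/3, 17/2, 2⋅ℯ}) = {17/2, 2⋅ℯ}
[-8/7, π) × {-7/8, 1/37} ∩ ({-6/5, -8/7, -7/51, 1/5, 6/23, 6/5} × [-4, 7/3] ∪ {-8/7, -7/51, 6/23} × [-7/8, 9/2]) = {-8/7, -7/51, 1/5, 6/23, 6/5} × {-7/8, 1/37}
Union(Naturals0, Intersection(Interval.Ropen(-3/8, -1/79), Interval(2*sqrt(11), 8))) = Naturals0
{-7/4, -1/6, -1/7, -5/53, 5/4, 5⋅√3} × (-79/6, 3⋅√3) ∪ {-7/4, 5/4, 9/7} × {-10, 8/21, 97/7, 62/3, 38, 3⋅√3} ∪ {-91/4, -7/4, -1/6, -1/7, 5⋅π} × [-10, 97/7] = ({-91/4, -7/4, -1/6, -1/7, 5⋅π} × [-10, 97/7]) ∪ ({-7/4, 5/4, 9/7} × {-10, 8/21, 97/7, 62/3, 38, 3⋅√3}) ∪ ({-7/4, -1/6, -1/7, -5/53, 5/4, 5⋅√3} × (-79/6, 3⋅√3))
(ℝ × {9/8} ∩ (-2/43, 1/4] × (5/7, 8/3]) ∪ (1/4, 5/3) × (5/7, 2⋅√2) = ((-2/43, 1/4] × {9/8}) ∪ ((1/4, 5/3) × (5/7, 2⋅√2))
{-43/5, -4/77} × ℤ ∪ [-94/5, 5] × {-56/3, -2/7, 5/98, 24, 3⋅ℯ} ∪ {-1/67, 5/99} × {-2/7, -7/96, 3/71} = ({-43/5, -4/77} × ℤ) ∪ ({-1/67, 5/99} × {-2/7, -7/96, 3/71}) ∪ ([-94/5, 5] × {-56/3, -2/7, 5/98, 24, 3⋅ℯ})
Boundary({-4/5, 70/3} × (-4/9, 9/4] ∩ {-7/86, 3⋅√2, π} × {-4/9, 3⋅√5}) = ∅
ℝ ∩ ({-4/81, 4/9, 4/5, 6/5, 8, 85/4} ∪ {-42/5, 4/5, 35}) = {-42/5, -4/81, 4/9, 4/5, 6/5, 8, 85/4, 35}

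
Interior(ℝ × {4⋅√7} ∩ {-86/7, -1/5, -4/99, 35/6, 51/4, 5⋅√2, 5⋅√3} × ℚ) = ∅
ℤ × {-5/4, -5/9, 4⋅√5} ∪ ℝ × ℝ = ℝ × ℝ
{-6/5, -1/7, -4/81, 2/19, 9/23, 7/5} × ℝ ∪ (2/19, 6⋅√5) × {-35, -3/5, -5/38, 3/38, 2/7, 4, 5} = ({-6/5, -1/7, -4/81, 2/19, 9/23, 7/5} × ℝ) ∪ ((2/19, 6⋅√5) × {-35, -3/5, -5/38, 3/38, 2/7, 4, 5})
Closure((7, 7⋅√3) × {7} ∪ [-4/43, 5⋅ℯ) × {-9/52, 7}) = [-4/43, 5⋅ℯ] × {-9/52, 7}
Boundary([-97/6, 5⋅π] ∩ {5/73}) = {5/73}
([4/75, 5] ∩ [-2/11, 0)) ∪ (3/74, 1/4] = (3/74, 1/4]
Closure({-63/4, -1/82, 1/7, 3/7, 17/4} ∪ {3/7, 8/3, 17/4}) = {-63/4, -1/82, 1/7, 3/7, 8/3, 17/4}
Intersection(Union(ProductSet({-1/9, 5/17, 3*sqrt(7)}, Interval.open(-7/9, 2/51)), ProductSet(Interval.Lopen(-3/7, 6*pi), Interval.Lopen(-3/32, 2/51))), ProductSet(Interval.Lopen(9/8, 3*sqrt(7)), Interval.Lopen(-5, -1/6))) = ProductSet({3*sqrt(7)}, Interval.Lopen(-7/9, -1/6))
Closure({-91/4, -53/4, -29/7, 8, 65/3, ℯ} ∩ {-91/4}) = {-91/4}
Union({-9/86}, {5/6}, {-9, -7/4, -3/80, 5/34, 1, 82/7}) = {-9, -7/4, -9/86, -3/80, 5/34, 5/6, 1, 82/7}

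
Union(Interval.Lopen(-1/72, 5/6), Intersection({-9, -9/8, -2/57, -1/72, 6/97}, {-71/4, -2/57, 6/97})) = Union({-2/57}, Interval.Lopen(-1/72, 5/6))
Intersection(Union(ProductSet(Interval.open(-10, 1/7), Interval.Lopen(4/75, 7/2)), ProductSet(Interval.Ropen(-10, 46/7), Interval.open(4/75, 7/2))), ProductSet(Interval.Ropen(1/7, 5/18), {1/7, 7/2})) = ProductSet(Interval.Ropen(1/7, 5/18), {1/7})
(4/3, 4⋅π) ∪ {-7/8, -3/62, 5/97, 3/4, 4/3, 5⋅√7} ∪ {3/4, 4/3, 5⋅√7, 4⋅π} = {-7/8, -3/62, 5/97, 3/4, 5⋅√7} ∪ [4/3, 4⋅π]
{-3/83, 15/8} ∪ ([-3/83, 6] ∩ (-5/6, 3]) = [-3/83, 3]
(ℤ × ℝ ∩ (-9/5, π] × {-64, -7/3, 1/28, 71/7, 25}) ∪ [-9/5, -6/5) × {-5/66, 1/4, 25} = ([-9/5, -6/5) × {-5/66, 1/4, 25}) ∪ ({-1, 0, …, 3} × {-64, -7/3, 1/28, 71/7, 25})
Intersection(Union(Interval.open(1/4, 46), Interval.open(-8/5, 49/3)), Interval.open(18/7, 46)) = Interval.open(18/7, 46)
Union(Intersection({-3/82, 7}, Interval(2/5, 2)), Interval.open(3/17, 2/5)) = Interval.open(3/17, 2/5)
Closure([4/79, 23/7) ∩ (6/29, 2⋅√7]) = [6/29, 23/7]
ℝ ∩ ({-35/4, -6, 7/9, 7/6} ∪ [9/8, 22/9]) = {-35/4, -6, 7/9} ∪ [9/8, 22/9]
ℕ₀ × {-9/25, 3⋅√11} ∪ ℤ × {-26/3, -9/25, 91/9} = (ℤ × {-26/3, -9/25, 91/9}) ∪ (ℕ₀ × {-9/25, 3⋅√11})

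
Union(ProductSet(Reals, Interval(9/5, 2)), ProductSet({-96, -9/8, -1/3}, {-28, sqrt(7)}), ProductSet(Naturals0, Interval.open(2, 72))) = Union(ProductSet({-96, -9/8, -1/3}, {-28, sqrt(7)}), ProductSet(Naturals0, Interval.open(2, 72)), ProductSet(Reals, Interval(9/5, 2)))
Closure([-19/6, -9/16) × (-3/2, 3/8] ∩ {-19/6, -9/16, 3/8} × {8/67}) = {-19/6} × {8/67}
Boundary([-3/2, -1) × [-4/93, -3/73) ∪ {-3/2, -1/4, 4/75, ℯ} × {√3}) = ({-3/2, -1} × [-4/93, -3/73]) ∪ ([-3/2, -1] × {-4/93, -3/73}) ∪ ({-3/2, -1/4, 4/75, ℯ} × {√3})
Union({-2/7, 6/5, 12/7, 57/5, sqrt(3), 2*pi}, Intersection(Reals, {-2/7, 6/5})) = {-2/7, 6/5, 12/7, 57/5, sqrt(3), 2*pi}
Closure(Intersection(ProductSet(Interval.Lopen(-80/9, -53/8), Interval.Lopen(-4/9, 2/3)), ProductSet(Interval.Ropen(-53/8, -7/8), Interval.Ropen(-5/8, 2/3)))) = ProductSet({-53/8}, Interval(-4/9, 2/3))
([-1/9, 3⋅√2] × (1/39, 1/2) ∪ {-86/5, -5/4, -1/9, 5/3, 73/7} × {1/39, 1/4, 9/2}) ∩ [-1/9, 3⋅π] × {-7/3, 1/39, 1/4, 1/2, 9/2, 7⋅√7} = ({-1/9, 5/3} × {1/39, 1/4, 9/2}) ∪ ([-1/9, 3⋅√2] × {1/4})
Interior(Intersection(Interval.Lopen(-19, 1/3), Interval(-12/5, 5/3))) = Interval.open(-12/5, 1/3)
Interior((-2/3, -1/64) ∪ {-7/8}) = (-2/3, -1/64)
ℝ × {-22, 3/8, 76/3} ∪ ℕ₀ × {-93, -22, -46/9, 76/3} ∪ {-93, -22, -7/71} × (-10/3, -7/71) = (ℝ × {-22, 3/8, 76/3}) ∪ (ℕ₀ × {-93, -22, -46/9, 76/3}) ∪ ({-93, -22, -7/71} × (-10/3, -7/71))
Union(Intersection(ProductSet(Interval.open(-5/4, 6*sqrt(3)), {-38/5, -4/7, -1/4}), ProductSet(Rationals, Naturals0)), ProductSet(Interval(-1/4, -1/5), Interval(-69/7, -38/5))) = ProductSet(Interval(-1/4, -1/5), Interval(-69/7, -38/5))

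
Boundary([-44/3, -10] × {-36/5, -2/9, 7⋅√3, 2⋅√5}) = [-44/3, -10] × {-36/5, -2/9, 7⋅√3, 2⋅√5}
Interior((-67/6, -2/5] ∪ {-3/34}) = (-67/6, -2/5)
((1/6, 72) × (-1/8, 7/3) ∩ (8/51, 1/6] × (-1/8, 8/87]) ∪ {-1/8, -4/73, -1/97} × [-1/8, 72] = {-1/8, -4/73, -1/97} × [-1/8, 72]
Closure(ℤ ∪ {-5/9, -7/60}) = ℤ ∪ {-5/9, -7/60}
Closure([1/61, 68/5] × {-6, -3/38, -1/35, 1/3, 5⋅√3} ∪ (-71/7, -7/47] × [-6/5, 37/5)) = ({-71/7, -7/47} × [-6/5, 37/5]) ∪ ([-71/7, -7/47] × {-6/5, 37/5}) ∪ ((-71/7, -7/47] × [-6/5, 37/5)) ∪ ([1/61, 68/5] × {-6, -3/38, -1/35, 1/3, 5⋅√3})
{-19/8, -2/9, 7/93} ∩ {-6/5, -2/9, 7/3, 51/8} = {-2/9}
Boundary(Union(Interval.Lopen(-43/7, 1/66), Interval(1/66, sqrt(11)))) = {-43/7, sqrt(11)}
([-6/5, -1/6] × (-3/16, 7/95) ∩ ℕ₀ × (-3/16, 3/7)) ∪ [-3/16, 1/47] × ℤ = [-3/16, 1/47] × ℤ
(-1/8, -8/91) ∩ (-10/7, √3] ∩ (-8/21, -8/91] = (-1/8, -8/91)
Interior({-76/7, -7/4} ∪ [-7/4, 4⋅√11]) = (-7/4, 4⋅√11)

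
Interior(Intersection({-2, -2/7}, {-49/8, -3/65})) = EmptySet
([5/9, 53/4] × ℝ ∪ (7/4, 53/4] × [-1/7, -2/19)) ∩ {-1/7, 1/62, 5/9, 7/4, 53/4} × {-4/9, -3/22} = {5/9, 7/4, 53/4} × {-4/9, -3/22}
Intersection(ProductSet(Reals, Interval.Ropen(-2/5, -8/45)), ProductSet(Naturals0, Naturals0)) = EmptySet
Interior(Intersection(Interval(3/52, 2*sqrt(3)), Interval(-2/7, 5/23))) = Interval.open(3/52, 5/23)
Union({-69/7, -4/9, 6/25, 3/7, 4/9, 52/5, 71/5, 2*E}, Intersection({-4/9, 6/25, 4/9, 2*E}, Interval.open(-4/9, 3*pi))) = {-69/7, -4/9, 6/25, 3/7, 4/9, 52/5, 71/5, 2*E}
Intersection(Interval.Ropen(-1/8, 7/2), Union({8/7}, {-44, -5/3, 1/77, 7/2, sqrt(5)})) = {1/77, 8/7, sqrt(5)}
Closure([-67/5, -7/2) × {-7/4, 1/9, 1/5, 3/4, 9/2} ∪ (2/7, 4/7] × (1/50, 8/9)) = ({2/7, 4/7} × [1/50, 8/9]) ∪ ([2/7, 4/7] × {1/50, 8/9}) ∪ ((2/7, 4/7] × (1/50, 8/9)) ∪ ([-67/5, -7/2] × {-7/4, 1/9, 1/5, 3/4, 9/2})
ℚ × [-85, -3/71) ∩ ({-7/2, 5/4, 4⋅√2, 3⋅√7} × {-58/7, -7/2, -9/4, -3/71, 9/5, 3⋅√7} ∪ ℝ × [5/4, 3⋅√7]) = {-7/2, 5/4} × {-58/7, -7/2, -9/4}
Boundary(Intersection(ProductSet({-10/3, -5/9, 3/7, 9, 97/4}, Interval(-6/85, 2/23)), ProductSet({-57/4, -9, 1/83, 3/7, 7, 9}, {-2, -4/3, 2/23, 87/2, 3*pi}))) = ProductSet({3/7, 9}, {2/23})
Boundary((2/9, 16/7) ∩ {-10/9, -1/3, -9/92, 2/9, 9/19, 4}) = {9/19}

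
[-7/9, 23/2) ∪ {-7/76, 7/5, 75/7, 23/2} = [-7/9, 23/2]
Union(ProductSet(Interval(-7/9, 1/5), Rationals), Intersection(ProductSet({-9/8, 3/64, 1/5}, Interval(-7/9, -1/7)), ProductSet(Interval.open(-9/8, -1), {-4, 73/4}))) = ProductSet(Interval(-7/9, 1/5), Rationals)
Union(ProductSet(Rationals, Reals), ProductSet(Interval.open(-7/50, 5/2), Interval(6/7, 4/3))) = Union(ProductSet(Interval.open(-7/50, 5/2), Interval(6/7, 4/3)), ProductSet(Rationals, Reals))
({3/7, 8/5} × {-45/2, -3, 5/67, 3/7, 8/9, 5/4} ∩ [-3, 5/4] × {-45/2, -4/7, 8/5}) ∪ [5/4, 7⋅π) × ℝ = ({3/7} × {-45/2}) ∪ ([5/4, 7⋅π) × ℝ)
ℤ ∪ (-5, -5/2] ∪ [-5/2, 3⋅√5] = ℤ ∪ [-5, 3⋅√5]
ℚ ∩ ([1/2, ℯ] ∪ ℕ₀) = ℕ₀ ∪ (ℚ ∩ [1/2, ℯ])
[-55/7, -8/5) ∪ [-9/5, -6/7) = [-55/7, -6/7)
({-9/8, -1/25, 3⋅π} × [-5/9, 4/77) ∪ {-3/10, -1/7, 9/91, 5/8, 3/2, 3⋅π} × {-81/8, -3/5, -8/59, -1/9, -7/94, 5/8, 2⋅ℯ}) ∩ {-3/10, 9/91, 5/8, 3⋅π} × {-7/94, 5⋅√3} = {-3/10, 9/91, 5/8, 3⋅π} × {-7/94}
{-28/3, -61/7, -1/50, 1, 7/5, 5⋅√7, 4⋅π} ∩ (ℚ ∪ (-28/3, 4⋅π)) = {-28/3, -61/7, -1/50, 1, 7/5}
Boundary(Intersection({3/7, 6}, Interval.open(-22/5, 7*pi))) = {3/7, 6}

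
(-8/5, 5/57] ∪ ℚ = ℚ ∪ [-8/5, 5/57]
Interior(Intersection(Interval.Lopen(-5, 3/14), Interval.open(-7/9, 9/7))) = Interval.open(-7/9, 3/14)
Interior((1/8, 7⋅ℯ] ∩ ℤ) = ∅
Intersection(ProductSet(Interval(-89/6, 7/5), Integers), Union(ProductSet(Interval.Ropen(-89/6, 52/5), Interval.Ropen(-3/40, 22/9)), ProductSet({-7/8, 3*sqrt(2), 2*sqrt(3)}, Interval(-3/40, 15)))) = Union(ProductSet({-7/8}, Range(0, 16, 1)), ProductSet(Interval(-89/6, 7/5), Range(0, 3, 1)))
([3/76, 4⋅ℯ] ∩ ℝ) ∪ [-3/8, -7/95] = [-3/8, -7/95] ∪ [3/76, 4⋅ℯ]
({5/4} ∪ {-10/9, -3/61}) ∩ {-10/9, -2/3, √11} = {-10/9}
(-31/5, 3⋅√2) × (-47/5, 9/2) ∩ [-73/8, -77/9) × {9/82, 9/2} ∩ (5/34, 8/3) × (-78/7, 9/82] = ∅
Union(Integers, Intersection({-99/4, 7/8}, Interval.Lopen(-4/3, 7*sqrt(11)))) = Union({7/8}, Integers)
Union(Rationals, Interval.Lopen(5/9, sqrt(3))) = Union(Interval(5/9, sqrt(3)), Rationals)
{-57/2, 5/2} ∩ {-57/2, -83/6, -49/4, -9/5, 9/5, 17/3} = {-57/2}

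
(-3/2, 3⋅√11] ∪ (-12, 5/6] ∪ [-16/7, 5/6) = (-12, 3⋅√11]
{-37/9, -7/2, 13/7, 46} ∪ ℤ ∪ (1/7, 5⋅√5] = ℤ ∪ {-37/9, -7/2} ∪ (1/7, 5⋅√5]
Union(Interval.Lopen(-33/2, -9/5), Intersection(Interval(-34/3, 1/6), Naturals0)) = Union(Interval.Lopen(-33/2, -9/5), Range(0, 1, 1))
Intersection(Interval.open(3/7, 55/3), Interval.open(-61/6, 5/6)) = Interval.open(3/7, 5/6)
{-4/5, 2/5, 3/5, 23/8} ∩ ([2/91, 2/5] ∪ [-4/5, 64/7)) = {-4/5, 2/5, 3/5, 23/8}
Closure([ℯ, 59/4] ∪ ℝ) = (-∞, ∞)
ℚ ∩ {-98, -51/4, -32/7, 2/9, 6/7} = {-98, -51/4, -32/7, 2/9, 6/7}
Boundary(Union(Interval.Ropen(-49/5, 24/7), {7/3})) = {-49/5, 24/7}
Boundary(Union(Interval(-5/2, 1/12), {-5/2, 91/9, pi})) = {-5/2, 1/12, 91/9, pi}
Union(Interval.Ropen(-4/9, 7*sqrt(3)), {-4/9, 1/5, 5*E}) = Union({5*E}, Interval.Ropen(-4/9, 7*sqrt(3)))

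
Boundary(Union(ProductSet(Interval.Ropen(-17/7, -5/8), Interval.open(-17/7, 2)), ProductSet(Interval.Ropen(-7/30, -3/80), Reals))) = Union(ProductSet({-17/7, -5/8}, Interval(-17/7, 2)), ProductSet({-7/30, -3/80}, Interval(-oo, oo)), ProductSet(Interval(-17/7, -5/8), {-17/7, 2}))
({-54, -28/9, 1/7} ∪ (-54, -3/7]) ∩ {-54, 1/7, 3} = {-54, 1/7}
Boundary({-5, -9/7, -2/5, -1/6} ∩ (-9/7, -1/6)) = {-2/5}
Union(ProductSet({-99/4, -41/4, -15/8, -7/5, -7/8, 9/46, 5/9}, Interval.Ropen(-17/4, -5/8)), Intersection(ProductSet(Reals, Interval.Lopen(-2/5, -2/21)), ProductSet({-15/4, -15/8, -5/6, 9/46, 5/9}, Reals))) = Union(ProductSet({-15/4, -15/8, -5/6, 9/46, 5/9}, Interval.Lopen(-2/5, -2/21)), ProductSet({-99/4, -41/4, -15/8, -7/5, -7/8, 9/46, 5/9}, Interval.Ropen(-17/4, -5/8)))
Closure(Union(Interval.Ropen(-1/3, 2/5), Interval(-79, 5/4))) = Interval(-79, 5/4)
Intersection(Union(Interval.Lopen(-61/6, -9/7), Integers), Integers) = Integers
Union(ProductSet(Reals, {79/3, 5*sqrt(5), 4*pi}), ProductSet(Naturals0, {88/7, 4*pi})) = Union(ProductSet(Naturals0, {88/7, 4*pi}), ProductSet(Reals, {79/3, 5*sqrt(5), 4*pi}))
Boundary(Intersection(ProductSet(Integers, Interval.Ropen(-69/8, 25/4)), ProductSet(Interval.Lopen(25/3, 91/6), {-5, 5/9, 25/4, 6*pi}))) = ProductSet(Range(9, 16, 1), {-5, 5/9})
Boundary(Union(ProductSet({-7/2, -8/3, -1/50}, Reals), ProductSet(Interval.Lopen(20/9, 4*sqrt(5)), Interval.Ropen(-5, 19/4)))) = Union(ProductSet({20/9, 4*sqrt(5)}, Interval(-5, 19/4)), ProductSet({-7/2, -8/3, -1/50}, Reals), ProductSet(Interval(20/9, 4*sqrt(5)), {-5, 19/4}))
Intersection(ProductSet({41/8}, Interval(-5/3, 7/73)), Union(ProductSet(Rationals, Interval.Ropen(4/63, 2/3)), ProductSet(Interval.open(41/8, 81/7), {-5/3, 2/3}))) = ProductSet({41/8}, Interval(4/63, 7/73))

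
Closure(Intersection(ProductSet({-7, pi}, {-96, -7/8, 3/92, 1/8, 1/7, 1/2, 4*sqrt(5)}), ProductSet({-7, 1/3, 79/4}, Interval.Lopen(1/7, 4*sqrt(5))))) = ProductSet({-7}, {1/2, 4*sqrt(5)})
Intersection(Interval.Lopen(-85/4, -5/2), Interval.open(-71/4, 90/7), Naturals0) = EmptySet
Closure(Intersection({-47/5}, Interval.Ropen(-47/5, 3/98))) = {-47/5}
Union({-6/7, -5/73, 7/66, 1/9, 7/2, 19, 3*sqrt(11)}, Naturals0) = Union({-6/7, -5/73, 7/66, 1/9, 7/2, 3*sqrt(11)}, Naturals0)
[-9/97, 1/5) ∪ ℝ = (-∞, ∞)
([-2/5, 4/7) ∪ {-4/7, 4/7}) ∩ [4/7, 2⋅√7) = {4/7}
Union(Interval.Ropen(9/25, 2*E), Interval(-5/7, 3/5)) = Interval.Ropen(-5/7, 2*E)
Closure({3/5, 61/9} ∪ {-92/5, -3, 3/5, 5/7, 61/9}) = {-92/5, -3, 3/5, 5/7, 61/9}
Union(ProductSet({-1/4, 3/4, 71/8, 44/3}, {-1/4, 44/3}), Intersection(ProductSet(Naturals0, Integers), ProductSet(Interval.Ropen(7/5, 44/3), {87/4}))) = ProductSet({-1/4, 3/4, 71/8, 44/3}, {-1/4, 44/3})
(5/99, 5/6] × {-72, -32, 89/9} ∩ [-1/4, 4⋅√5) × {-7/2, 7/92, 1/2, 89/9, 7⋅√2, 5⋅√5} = (5/99, 5/6] × {89/9}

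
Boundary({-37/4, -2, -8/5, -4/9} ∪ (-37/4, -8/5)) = {-37/4, -8/5, -4/9}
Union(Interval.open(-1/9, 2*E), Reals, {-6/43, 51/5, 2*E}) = Interval(-oo, oo)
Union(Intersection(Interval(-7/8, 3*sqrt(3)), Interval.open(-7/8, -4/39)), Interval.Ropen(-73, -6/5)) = Union(Interval.Ropen(-73, -6/5), Interval.open(-7/8, -4/39))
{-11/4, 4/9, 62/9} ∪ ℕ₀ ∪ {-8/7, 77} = {-11/4, -8/7, 4/9, 62/9} ∪ ℕ₀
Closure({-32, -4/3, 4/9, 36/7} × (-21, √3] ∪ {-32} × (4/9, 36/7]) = ({-32} × [4/9, 36/7]) ∪ ({-32, -4/3, 4/9, 36/7} × [-21, √3])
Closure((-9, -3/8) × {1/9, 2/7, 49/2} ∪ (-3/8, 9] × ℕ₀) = ([-3/8, 9] × ℕ₀) ∪ ([-9, -3/8] × {1/9, 2/7, 49/2})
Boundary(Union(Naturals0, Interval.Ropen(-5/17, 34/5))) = Union(Complement(Naturals0, Interval.open(-5/17, 34/5)), {-5/17, 34/5})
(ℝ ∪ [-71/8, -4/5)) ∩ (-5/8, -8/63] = (-5/8, -8/63]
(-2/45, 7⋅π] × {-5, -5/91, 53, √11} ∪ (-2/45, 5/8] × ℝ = ((-2/45, 5/8] × ℝ) ∪ ((-2/45, 7⋅π] × {-5, -5/91, 53, √11})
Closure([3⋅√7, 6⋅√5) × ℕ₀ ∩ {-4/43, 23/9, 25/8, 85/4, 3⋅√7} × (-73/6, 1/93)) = {3⋅√7} × {0}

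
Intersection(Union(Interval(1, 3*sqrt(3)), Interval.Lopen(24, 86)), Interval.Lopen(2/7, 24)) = Interval(1, 3*sqrt(3))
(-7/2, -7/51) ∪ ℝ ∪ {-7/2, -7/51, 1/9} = (-∞, ∞)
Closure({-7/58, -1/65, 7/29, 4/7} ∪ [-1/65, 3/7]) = {-7/58, 4/7} ∪ [-1/65, 3/7]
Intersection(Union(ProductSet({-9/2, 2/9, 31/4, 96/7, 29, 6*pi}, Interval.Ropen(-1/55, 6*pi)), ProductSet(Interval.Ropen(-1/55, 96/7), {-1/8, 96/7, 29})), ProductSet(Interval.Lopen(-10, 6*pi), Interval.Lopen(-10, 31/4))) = Union(ProductSet({-9/2, 2/9, 31/4, 96/7, 6*pi}, Interval(-1/55, 31/4)), ProductSet(Interval.Ropen(-1/55, 96/7), {-1/8}))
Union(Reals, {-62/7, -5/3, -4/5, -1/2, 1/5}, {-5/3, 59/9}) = Reals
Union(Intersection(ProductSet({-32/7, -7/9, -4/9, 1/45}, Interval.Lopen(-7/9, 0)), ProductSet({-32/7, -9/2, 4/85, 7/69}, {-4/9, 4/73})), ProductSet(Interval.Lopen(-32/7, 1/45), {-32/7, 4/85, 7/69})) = Union(ProductSet({-32/7}, {-4/9}), ProductSet(Interval.Lopen(-32/7, 1/45), {-32/7, 4/85, 7/69}))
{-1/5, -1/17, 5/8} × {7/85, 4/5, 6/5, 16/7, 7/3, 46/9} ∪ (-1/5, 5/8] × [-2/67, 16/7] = ((-1/5, 5/8] × [-2/67, 16/7]) ∪ ({-1/5, -1/17, 5/8} × {7/85, 4/5, 6/5, 16/7, 7/3, 46/9})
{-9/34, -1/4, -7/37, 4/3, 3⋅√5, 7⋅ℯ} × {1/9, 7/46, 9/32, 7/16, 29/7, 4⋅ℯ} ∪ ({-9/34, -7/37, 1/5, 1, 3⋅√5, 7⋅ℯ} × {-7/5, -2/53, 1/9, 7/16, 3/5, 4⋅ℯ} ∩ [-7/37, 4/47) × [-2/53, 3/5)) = ({-7/37} × {-2/53, 1/9, 7/16}) ∪ ({-9/34, -1/4, -7/37, 4/3, 3⋅√5, 7⋅ℯ} × {1/9, 7/46, 9/32, 7/16, 29/7, 4⋅ℯ})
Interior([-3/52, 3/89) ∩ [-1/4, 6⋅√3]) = (-3/52, 3/89)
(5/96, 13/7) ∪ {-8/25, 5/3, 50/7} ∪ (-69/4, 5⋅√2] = (-69/4, 5⋅√2] ∪ {50/7}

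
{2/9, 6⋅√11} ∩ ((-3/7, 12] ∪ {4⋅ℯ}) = {2/9}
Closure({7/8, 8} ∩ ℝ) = {7/8, 8}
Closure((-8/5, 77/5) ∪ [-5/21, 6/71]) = [-8/5, 77/5]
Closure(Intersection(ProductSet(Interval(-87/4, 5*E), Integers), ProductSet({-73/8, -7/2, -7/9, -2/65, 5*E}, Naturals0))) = ProductSet({-73/8, -7/2, -7/9, -2/65, 5*E}, Naturals0)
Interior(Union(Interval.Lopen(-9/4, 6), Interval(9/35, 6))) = Interval.open(-9/4, 6)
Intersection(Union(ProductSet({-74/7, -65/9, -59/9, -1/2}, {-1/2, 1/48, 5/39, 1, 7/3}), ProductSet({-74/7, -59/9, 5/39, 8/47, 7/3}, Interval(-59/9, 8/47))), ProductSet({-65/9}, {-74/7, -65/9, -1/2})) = ProductSet({-65/9}, {-1/2})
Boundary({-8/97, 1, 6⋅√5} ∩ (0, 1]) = {1}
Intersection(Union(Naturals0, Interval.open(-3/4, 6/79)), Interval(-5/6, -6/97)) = Interval.Lopen(-3/4, -6/97)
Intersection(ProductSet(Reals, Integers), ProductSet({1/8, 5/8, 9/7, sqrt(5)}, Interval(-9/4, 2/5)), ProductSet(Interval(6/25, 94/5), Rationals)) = ProductSet({5/8, 9/7, sqrt(5)}, Range(-2, 1, 1))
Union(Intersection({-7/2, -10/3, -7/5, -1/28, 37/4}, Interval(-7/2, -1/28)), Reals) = Reals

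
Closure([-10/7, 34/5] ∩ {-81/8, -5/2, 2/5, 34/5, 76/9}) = {2/5, 34/5}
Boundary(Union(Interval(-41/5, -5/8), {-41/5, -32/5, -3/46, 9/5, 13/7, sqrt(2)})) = {-41/5, -5/8, -3/46, 9/5, 13/7, sqrt(2)}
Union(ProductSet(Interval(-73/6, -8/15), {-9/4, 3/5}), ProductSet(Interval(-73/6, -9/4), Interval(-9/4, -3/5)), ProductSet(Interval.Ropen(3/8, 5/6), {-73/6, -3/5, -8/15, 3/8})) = Union(ProductSet(Interval(-73/6, -9/4), Interval(-9/4, -3/5)), ProductSet(Interval(-73/6, -8/15), {-9/4, 3/5}), ProductSet(Interval.Ropen(3/8, 5/6), {-73/6, -3/5, -8/15, 3/8}))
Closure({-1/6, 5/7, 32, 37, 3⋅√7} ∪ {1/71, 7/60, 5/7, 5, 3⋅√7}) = {-1/6, 1/71, 7/60, 5/7, 5, 32, 37, 3⋅√7}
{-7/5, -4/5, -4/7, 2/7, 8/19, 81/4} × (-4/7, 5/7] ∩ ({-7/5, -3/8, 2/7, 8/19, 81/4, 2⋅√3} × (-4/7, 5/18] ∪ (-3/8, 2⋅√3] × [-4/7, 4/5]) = ({2/7, 8/19} × (-4/7, 5/7]) ∪ ({-7/5, 2/7, 8/19, 81/4} × (-4/7, 5/18])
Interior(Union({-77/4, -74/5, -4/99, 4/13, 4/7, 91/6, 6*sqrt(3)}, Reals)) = Reals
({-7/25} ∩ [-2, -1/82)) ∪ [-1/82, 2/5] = {-7/25} ∪ [-1/82, 2/5]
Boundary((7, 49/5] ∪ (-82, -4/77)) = {-82, -4/77, 7, 49/5}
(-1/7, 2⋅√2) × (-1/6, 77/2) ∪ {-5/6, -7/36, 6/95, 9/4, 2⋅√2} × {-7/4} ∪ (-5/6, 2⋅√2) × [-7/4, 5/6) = ({-5/6, -7/36, 6/95, 9/4, 2⋅√2} × {-7/4}) ∪ ((-5/6, 2⋅√2) × [-7/4, 5/6)) ∪ ((-1/7, 2⋅√2) × (-1/6, 77/2))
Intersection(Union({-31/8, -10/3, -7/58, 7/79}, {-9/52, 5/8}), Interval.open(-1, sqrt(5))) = {-9/52, -7/58, 7/79, 5/8}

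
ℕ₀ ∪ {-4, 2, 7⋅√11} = {-4, 7⋅√11} ∪ ℕ₀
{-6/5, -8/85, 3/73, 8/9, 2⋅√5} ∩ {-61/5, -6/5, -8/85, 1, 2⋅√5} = {-6/5, -8/85, 2⋅√5}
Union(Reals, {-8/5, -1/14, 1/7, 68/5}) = Reals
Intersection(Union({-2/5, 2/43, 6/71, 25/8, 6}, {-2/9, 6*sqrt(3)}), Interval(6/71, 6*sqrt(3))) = {6/71, 25/8, 6, 6*sqrt(3)}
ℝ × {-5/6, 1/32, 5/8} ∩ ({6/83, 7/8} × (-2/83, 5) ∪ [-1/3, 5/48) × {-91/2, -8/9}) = {6/83, 7/8} × {1/32, 5/8}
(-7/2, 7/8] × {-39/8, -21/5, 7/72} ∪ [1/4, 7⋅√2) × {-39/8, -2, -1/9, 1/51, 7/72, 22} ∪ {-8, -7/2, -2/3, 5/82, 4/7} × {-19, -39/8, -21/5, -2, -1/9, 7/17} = ((-7/2, 7/8] × {-39/8, -21/5, 7/72}) ∪ ({-8, -7/2, -2/3, 5/82, 4/7} × {-19, -39/8, -21/5, -2, -1/9, 7/17}) ∪ ([1/4, 7⋅√2) × {-39/8, -2, -1/9, 1/51, 7/72, 22})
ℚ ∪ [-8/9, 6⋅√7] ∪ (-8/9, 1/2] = ℚ ∪ [-8/9, 6⋅√7]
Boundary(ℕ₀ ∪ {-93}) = {-93} ∪ ℕ₀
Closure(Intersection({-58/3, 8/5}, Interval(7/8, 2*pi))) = {8/5}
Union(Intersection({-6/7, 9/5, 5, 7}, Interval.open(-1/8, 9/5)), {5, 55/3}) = {5, 55/3}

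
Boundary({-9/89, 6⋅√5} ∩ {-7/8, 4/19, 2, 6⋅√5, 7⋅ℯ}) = {6⋅√5}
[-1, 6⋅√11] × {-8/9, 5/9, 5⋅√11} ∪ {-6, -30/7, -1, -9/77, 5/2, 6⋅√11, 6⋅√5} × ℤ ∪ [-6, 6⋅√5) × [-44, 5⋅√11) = ({-6, -30/7, -1, -9/77, 5/2, 6⋅√11, 6⋅√5} × ℤ) ∪ ([-1, 6⋅√11] × {-8/9, 5/9, 5⋅√11}) ∪ ([-6, 6⋅√5) × [-44, 5⋅√11))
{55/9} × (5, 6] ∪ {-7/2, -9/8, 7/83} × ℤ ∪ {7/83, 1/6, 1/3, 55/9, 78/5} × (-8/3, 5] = ({-7/2, -9/8, 7/83} × ℤ) ∪ ({55/9} × (5, 6]) ∪ ({7/83, 1/6, 1/3, 55/9, 78/5} × (-8/3, 5])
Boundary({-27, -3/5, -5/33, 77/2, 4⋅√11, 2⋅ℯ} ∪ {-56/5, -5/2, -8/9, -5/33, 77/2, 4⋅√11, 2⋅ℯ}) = {-27, -56/5, -5/2, -8/9, -3/5, -5/33, 77/2, 4⋅√11, 2⋅ℯ}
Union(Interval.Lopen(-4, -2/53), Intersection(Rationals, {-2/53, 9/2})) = Union({9/2}, Interval.Lopen(-4, -2/53))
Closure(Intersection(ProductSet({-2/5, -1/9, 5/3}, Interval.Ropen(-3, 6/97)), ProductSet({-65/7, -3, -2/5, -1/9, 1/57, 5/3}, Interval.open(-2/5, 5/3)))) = ProductSet({-2/5, -1/9, 5/3}, Interval(-2/5, 6/97))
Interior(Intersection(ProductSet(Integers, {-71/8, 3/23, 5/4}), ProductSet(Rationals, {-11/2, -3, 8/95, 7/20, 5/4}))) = EmptySet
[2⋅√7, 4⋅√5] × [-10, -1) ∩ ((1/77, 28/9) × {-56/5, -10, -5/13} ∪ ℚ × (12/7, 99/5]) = ∅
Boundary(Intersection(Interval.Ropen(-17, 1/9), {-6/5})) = {-6/5}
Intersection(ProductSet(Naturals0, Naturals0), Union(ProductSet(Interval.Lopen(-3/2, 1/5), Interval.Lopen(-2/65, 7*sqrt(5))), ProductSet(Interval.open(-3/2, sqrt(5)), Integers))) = ProductSet(Range(0, 3, 1), Naturals0)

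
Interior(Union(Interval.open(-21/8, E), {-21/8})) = Interval.open(-21/8, E)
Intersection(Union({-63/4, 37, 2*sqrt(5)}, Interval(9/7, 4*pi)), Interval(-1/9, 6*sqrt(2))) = Interval(9/7, 6*sqrt(2))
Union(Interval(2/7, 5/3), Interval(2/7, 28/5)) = Interval(2/7, 28/5)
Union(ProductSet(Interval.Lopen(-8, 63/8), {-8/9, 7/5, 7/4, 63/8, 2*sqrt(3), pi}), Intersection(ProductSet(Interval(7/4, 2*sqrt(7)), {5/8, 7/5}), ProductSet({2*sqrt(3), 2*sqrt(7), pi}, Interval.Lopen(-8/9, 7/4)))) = Union(ProductSet({2*sqrt(3), 2*sqrt(7), pi}, {5/8, 7/5}), ProductSet(Interval.Lopen(-8, 63/8), {-8/9, 7/5, 7/4, 63/8, 2*sqrt(3), pi}))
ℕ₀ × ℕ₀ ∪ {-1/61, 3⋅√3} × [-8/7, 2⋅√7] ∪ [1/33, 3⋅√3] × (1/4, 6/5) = (ℕ₀ × ℕ₀) ∪ ([1/33, 3⋅√3] × (1/4, 6/5)) ∪ ({-1/61, 3⋅√3} × [-8/7, 2⋅√7])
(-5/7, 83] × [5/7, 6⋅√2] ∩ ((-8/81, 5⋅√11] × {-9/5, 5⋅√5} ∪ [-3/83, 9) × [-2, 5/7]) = [-3/83, 9) × {5/7}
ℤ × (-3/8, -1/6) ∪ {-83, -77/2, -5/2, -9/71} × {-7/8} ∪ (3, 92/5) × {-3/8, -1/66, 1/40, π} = (ℤ × (-3/8, -1/6)) ∪ ({-83, -77/2, -5/2, -9/71} × {-7/8}) ∪ ((3, 92/5) × {-3/8, -1/66, 1/40, π})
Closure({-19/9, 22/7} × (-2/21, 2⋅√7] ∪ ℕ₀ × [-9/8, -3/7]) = (ℕ₀ × [-9/8, -3/7]) ∪ ({-19/9, 22/7} × [-2/21, 2⋅√7])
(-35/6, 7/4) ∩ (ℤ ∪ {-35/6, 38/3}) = {-5, -4, …, 1}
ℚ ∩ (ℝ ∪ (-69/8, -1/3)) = ℚ ∩ (-∞, ∞)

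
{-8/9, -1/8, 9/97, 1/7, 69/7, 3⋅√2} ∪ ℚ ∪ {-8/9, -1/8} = ℚ ∪ {3⋅√2}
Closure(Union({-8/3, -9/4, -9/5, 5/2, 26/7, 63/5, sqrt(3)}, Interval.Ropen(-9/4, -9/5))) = Union({-8/3, 5/2, 26/7, 63/5, sqrt(3)}, Interval(-9/4, -9/5))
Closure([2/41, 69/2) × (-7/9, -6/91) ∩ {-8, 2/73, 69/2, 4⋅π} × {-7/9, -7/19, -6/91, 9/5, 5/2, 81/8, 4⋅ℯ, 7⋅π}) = {4⋅π} × {-7/19}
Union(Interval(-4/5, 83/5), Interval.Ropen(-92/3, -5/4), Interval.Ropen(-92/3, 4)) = Interval(-92/3, 83/5)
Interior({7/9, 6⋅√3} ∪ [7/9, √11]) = (7/9, √11)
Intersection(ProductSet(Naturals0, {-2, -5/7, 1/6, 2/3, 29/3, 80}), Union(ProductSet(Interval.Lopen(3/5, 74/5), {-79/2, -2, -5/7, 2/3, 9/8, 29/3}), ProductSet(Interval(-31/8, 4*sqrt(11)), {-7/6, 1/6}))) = Union(ProductSet(Range(0, 14, 1), {1/6}), ProductSet(Range(1, 15, 1), {-2, -5/7, 2/3, 29/3}))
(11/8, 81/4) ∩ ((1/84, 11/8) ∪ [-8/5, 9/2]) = (11/8, 9/2]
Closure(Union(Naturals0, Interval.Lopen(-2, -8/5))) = Union(Complement(Naturals0, Interval.open(-2, -8/5)), Interval(-2, -8/5), Naturals0)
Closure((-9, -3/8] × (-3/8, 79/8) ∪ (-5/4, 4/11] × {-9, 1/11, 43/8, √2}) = ([-5/4, 4/11] × {-9}) ∪ ({-9, -3/8} × [-3/8, 79/8]) ∪ ([-9, -3/8] × {-3/8, 79/8}) ∪ ((-9, -3/8] × (-3/8, 79/8)) ∪ ((-5/4, 4/11] × {-9, 1/11, 43/8, √2})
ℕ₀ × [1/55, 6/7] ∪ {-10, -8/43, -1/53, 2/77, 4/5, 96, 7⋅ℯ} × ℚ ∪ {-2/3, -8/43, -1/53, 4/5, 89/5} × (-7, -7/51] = (ℕ₀ × [1/55, 6/7]) ∪ ({-2/3, -8/43, -1/53, 4/5, 89/5} × (-7, -7/51]) ∪ ({-10, -8/43, -1/53, 2/77, 4/5, 96, 7⋅ℯ} × ℚ)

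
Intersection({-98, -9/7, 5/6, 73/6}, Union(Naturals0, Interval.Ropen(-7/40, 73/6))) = {5/6}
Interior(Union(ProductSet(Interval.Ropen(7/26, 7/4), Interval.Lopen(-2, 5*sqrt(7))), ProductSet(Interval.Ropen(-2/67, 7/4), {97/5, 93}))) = ProductSet(Interval.open(7/26, 7/4), Interval.open(-2, 5*sqrt(7)))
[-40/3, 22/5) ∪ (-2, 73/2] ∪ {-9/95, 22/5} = [-40/3, 73/2]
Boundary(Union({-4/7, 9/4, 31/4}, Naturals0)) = Union({-4/7, 9/4, 31/4}, Naturals0)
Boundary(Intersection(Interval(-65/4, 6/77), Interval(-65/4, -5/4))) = {-65/4, -5/4}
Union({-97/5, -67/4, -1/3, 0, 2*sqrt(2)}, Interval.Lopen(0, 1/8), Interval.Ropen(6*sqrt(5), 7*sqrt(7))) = Union({-97/5, -67/4, -1/3, 2*sqrt(2)}, Interval(0, 1/8), Interval.Ropen(6*sqrt(5), 7*sqrt(7)))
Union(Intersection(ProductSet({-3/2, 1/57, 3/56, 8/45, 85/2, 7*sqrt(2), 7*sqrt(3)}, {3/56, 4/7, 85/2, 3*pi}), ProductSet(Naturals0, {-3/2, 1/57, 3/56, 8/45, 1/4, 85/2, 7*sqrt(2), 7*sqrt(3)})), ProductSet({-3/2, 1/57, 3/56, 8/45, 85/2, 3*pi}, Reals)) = ProductSet({-3/2, 1/57, 3/56, 8/45, 85/2, 3*pi}, Reals)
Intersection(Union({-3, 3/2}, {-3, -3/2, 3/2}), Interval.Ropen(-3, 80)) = {-3, -3/2, 3/2}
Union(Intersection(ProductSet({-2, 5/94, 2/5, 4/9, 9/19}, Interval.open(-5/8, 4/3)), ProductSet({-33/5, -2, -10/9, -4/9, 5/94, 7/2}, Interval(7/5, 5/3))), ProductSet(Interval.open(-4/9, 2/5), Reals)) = ProductSet(Interval.open(-4/9, 2/5), Reals)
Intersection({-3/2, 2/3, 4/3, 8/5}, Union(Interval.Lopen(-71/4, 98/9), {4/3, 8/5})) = {-3/2, 2/3, 4/3, 8/5}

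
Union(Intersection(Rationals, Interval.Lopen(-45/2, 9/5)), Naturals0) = Union(Intersection(Interval.Lopen(-45/2, 9/5), Rationals), Naturals0)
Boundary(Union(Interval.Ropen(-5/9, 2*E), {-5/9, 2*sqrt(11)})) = {-5/9, 2*sqrt(11), 2*E}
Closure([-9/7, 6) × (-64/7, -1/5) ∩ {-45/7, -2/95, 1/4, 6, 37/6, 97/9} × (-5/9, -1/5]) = {-2/95, 1/4} × [-5/9, -1/5]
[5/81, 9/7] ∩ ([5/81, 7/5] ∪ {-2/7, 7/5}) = [5/81, 9/7]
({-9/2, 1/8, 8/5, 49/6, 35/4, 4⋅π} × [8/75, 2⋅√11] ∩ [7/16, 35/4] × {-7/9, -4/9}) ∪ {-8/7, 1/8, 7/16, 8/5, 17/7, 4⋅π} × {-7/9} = {-8/7, 1/8, 7/16, 8/5, 17/7, 4⋅π} × {-7/9}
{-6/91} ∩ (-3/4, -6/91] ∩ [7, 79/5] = ∅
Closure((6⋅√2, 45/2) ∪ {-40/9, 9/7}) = {-40/9, 9/7} ∪ [6⋅√2, 45/2]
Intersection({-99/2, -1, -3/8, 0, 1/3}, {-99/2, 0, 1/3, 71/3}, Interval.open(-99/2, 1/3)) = {0}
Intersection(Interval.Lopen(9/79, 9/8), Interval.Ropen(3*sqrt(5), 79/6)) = EmptySet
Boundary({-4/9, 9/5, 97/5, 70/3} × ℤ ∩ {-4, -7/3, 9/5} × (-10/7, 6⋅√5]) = {9/5} × {-1, 0, …, 13}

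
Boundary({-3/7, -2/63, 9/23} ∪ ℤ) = ℤ ∪ {-3/7, -2/63, 9/23}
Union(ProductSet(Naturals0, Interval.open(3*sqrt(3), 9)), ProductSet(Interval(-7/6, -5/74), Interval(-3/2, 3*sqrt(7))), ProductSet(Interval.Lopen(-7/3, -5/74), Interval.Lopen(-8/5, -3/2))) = Union(ProductSet(Interval.Lopen(-7/3, -5/74), Interval.Lopen(-8/5, -3/2)), ProductSet(Interval(-7/6, -5/74), Interval(-3/2, 3*sqrt(7))), ProductSet(Naturals0, Interval.open(3*sqrt(3), 9)))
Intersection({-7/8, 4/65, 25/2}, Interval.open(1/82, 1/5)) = {4/65}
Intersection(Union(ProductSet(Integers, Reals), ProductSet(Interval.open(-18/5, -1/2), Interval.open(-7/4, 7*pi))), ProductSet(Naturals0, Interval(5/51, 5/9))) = ProductSet(Naturals0, Interval(5/51, 5/9))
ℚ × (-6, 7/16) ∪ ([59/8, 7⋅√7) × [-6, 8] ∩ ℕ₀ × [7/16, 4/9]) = (ℚ × (-6, 7/16)) ∪ ({8, 9, …, 18} × [7/16, 4/9])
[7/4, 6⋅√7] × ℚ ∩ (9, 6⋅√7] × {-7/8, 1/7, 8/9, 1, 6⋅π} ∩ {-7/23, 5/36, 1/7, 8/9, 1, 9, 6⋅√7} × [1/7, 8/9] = {6⋅√7} × {1/7, 8/9}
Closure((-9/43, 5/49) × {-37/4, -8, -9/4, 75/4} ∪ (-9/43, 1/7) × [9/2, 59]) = ([-9/43, 5/49] × {-37/4, -8, -9/4}) ∪ ([-9/43, 5/49) × {-37/4, -8, -9/4, 75/4}) ∪ ([-9/43, 1/7] × [9/2, 59])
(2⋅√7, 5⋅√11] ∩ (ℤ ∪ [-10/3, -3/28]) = {6, 7, …, 16}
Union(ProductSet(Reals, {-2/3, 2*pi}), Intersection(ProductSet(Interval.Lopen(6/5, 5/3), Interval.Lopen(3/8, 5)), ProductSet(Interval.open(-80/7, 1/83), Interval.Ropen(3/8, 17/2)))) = ProductSet(Reals, {-2/3, 2*pi})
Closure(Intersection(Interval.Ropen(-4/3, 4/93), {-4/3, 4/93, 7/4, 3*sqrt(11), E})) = {-4/3}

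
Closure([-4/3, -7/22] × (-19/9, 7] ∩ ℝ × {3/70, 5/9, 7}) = [-4/3, -7/22] × {3/70, 5/9, 7}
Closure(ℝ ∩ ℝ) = ℝ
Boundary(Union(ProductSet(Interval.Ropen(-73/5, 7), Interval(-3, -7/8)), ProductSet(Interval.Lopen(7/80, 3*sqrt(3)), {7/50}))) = Union(ProductSet({-73/5, 7}, Interval(-3, -7/8)), ProductSet(Interval(-73/5, 7), {-3, -7/8}), ProductSet(Interval(7/80, 3*sqrt(3)), {7/50}))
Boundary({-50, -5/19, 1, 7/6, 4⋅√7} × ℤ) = {-50, -5/19, 1, 7/6, 4⋅√7} × ℤ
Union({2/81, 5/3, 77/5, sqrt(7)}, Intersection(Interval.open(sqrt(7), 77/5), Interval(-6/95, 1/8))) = {2/81, 5/3, 77/5, sqrt(7)}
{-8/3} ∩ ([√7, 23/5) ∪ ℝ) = {-8/3}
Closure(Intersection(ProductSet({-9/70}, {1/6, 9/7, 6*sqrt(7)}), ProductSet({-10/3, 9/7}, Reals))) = EmptySet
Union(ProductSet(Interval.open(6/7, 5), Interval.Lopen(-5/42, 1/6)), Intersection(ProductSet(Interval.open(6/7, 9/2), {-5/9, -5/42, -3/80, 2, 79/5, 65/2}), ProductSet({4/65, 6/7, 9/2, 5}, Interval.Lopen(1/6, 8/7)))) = ProductSet(Interval.open(6/7, 5), Interval.Lopen(-5/42, 1/6))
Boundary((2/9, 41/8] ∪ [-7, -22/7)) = {-7, -22/7, 2/9, 41/8}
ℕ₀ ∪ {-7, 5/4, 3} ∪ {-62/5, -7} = {-62/5, -7, 5/4} ∪ ℕ₀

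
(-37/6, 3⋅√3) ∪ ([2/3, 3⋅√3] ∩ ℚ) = (-37/6, 3⋅√3) ∪ (ℚ ∩ [2/3, 3⋅√3])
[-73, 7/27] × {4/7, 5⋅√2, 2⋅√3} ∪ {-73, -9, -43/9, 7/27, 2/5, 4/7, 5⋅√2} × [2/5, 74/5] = ({-73, -9, -43/9, 7/27, 2/5, 4/7, 5⋅√2} × [2/5, 74/5]) ∪ ([-73, 7/27] × {4/7, 5⋅√2, 2⋅√3})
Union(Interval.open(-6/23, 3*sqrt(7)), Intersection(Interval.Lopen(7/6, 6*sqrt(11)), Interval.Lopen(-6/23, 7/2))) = Interval.open(-6/23, 3*sqrt(7))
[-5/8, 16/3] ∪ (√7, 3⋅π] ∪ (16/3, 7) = [-5/8, 3⋅π]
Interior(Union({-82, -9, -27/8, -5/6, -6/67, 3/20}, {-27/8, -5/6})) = EmptySet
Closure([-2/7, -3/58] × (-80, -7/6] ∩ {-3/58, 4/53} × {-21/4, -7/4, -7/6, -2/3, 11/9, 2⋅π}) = {-3/58} × {-21/4, -7/4, -7/6}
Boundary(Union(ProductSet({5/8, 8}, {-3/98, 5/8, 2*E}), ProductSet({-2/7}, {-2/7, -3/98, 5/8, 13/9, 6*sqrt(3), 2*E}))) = Union(ProductSet({-2/7}, {-2/7, -3/98, 5/8, 13/9, 6*sqrt(3), 2*E}), ProductSet({5/8, 8}, {-3/98, 5/8, 2*E}))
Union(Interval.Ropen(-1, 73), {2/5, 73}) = Interval(-1, 73)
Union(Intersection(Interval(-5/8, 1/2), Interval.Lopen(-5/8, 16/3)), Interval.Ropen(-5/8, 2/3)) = Interval.Ropen(-5/8, 2/3)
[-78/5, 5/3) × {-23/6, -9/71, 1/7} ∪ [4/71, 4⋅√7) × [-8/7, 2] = ([-78/5, 5/3) × {-23/6, -9/71, 1/7}) ∪ ([4/71, 4⋅√7) × [-8/7, 2])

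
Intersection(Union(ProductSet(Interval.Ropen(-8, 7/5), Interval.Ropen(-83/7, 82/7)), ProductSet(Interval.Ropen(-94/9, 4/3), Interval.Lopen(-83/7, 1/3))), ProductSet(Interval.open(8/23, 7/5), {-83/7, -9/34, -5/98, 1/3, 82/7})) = ProductSet(Interval.open(8/23, 7/5), {-83/7, -9/34, -5/98, 1/3})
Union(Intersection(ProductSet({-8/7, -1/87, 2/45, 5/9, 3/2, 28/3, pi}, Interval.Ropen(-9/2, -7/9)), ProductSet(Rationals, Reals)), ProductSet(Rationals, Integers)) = Union(ProductSet({-8/7, -1/87, 2/45, 5/9, 3/2, 28/3}, Interval.Ropen(-9/2, -7/9)), ProductSet(Rationals, Integers))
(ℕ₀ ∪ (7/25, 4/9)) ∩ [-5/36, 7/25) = {0}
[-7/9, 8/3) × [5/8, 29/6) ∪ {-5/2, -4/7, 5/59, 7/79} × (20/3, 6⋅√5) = ([-7/9, 8/3) × [5/8, 29/6)) ∪ ({-5/2, -4/7, 5/59, 7/79} × (20/3, 6⋅√5))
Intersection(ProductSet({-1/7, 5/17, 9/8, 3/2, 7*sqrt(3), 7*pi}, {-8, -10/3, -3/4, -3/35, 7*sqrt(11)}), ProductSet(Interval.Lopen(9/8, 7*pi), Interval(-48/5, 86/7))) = ProductSet({3/2, 7*sqrt(3), 7*pi}, {-8, -10/3, -3/4, -3/35})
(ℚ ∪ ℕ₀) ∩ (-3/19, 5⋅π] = ℚ ∩ (-3/19, 5⋅π]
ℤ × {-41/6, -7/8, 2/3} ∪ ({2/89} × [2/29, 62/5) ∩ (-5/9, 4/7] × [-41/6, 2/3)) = (ℤ × {-41/6, -7/8, 2/3}) ∪ ({2/89} × [2/29, 2/3))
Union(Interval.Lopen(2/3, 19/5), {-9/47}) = Union({-9/47}, Interval.Lopen(2/3, 19/5))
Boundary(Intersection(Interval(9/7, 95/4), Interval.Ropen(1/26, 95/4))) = {9/7, 95/4}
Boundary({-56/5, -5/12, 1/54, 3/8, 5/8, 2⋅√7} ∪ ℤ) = ℤ ∪ {-56/5, -5/12, 1/54, 3/8, 5/8, 2⋅√7}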